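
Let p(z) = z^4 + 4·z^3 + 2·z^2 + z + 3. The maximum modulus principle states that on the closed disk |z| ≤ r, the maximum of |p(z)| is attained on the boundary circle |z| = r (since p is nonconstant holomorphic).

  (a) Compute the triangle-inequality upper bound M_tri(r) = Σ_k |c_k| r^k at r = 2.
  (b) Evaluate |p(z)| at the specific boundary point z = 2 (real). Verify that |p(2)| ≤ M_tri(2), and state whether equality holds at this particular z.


Coefficients: c_0 = 3, c_1 = 1, c_2 = 2, c_3 = 4, c_4 = 1. Radius r = 2.
Part (a). Triangle bound: M_tri(r) = Σ_k |c_k| r^k
  = |3|·2^0 + |1|·2^1 + |2|·2^2 + |4|·2^3 + |1|·2^4
  = 3 + 2 + 8 + 32 + 16 = 61.
This bounds M(r) := max_{|z|=r} |p(z)| from above; equality holds iff all terms c_k z^k can be made to align in phase at a single z on |z|=r.
Part (b). At z = 2 (real, on the circle |z| = r):
  p(2) = (3)·2^0 + (1)·2^1 + (2)·2^2 + (4)·2^3 + (1)·2^4 = 61.
  |p(2)| = 61.
Since all nonzero coefficients share the same sign, |p(2)| = 61 = M_tri(2); the triangle bound is attained at z = 2, so in fact M(r) = 61.

M_tri(2) = 61; |p(2)| = 61; equality at z=2: yes.


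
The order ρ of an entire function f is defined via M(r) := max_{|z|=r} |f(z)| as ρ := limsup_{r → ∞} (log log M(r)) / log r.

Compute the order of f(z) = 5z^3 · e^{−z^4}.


M(r) = max_{|z|=r} |5|·|z|^3·|e^{−z^4}| = 5·r^3 · e^{1r^4} (the factors attain their maxima compatibly on |z|=r). Then log M(r) = log 5 + 3·log r + 1r^4, dominated by the last term, so log log M(r) ~ 4·log r. The polynomial factor 5z^3 contributes only a log r term and does not affect the order. ρ = 4.
Therefore ρ = 4.

Order ρ = 4.


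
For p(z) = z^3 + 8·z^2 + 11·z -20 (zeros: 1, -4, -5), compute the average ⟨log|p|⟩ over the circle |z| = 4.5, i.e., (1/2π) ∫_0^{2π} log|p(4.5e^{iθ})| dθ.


Zeros: -5, -4, 1; r = 4.5.
Inside |z| < r: -4, 1. Outside (|z| ≥ r): -5.
p(0) = -20, so log|p(0)| = log(20) = 2.9957.
Apply Jensen: I(r) = log|p(0)| + Σ_k log(r/|z_k|), summed over zeros inside |z| < r.
  log(r/|z_k|) for z_k = 1: log(4.5/1) = 1.5041
  log(r/|z_k|) for z_k = -4: log(4.5/4) = 0.1178
  Outside zeros (-5) contribute nothing to the Jensen sum.
Sum over inside zeros: 1.6219.
I(r) = log|p(0)| + (inside sum) = 2.9957 + 1.6219 = 4.6176.
Note: since some zeros are outside |z| ≤ r, the simplified n·log(r) form does NOT apply — only the inside zeros contribute.

I(r) ≈ 4.6176.


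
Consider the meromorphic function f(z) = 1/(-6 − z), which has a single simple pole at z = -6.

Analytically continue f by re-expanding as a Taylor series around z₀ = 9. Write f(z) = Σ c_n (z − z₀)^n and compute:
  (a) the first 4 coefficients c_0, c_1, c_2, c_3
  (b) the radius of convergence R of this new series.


Let w = z − z₀, so z = z₀ + w.
Then -6 − z = -6 − (z₀ + w) = (-6 − z₀) − w = -15 − w.
f(z) = 1/(-15 − w) = (1/(-15)) · 1/(1 − w/(-15)) = Σ_{n≥0} w^n / (-15)^(n+1).
So c_n = 1/(-15)^(n+1):
  c_0 = 1/(-15)^1 = -1/15.
  c_1 = 1/(-15)^2 = 1/225.
  c_2 = 1/(-15)^3 = -1/3375.
  c_3 = 1/(-15)^4 = 1/50625.
The series is valid for |w/d| < 1, i.e. |z − z₀| < |d|.
Radius of convergence: R = |-6 − z₀| = |-15| = 15 (distance from z₀ to the singularity z = -6).

c_0 = -1/15, c_1 = 1/225, c_2 = -1/3375, c_3 = 1/50625; R = 15.


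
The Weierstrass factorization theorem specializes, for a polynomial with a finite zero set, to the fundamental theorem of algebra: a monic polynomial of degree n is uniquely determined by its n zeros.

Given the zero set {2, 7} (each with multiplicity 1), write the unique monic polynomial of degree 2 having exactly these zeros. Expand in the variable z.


The polynomial is p(z) = ∏_{α ∈ S} (z − α), where S = {2, 7}.
Expanding the product yields: p(z) = z^2 -9·z + 14.
The resulting polynomial has degree 2 and real coefficients as required.

p(z) = z^2 -9·z + 14.


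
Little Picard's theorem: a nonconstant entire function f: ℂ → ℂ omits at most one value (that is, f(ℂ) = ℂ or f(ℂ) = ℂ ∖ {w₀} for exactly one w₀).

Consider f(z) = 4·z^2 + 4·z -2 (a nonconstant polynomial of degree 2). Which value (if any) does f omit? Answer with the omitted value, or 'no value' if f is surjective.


Little Picard bounds the complement of f(ℂ) to at most one point.
For every w ∈ ℂ, the equation p(z) − w = 0 is a nonconstant polynomial in z and hence has at least one root by the fundamental theorem of algebra. So p is surjective onto ℂ, omitting no value.

Omitted value: no value.


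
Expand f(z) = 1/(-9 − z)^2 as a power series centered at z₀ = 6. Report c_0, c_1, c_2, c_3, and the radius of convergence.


Let w = z − z₀, so z = z₀ + w.
Then -9 − z = -9 − (z₀ + w) = (-9 − z₀) − w = -15 − w.
f(z) = 1/(-15 − w)^2 = (1/(-15)^2) · (1 − w/(-15))^{−2}.
By the binomial series (1−u)^{−2} = Σ_{n≥0} C(n+1, 1) u^n for |u|<1, with u = w/(-15):
  c_n = C(n+1, 1) / (-15)^(n+2).
  c_0 = 1/(-15)^2 = 1/225.
  c_1 = 2/(-15)^3 = -2/3375.
  c_2 = 3/(-15)^4 = 1/16875.
  c_3 = 4/(-15)^5 = -4/759375.
The series is valid for |w/d| < 1, i.e. |z − z₀| < |d|.
Radius of convergence: R = |-9 − z₀| = |-15| = 15 (distance from z₀ to the singularity z = -9).

c_0 = 1/225, c_1 = -2/3375, c_2 = 1/16875, c_3 = -4/759375; R = 15.


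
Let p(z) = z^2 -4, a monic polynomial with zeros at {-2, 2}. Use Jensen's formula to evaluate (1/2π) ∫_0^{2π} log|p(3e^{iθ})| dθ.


Zeros: -2, 2; r = 3.
Inside |z| < r: -2, 2. Outside (|z| ≥ r): ∅.
p(0) = -4, so log|p(0)| = log(4) = 1.3863.
Apply Jensen: I(r) = log|p(0)| + Σ_k log(r/|z_k|), summed over zeros inside |z| < r.
  log(r/|z_k|) for z_k = -2: log(3/2) = 0.4055
  log(r/|z_k|) for z_k = 2: log(3/2) = 0.4055
Sum over inside zeros: 0.8109.
I(r) = log|p(0)| + (inside sum) = 1.3863 + 0.8109 = 2.1972.
Closed form (all zeros inside, monic): I(r) = n·log(r) = 2·log(3) = 2.1972. ✓

I(r) ≈ 2.1972.


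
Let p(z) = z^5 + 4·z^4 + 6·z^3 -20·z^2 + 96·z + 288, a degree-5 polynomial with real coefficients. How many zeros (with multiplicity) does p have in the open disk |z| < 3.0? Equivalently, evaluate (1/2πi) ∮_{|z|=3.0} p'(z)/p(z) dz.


The zeros of p are: (-3 + 3i), (-3 - 3i), -2, (2 + 2i), (2 - 2i).
Their magnitudes are: 4.243, 4.243, 2, 2.828, 2.828.
Zeros with |z| < R = 3.0: -2, (2 + 2i), (2 - 2i).
Count = 3.
By the argument principle, (1/2πi) ∮_{|z|=R} p'(z)/p(z) dz equals exactly this count.

Number of zeros inside |z| < 3.0: 3.


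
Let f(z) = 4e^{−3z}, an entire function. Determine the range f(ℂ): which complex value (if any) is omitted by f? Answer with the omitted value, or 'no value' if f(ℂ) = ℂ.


Little Picard bounds the complement of f(ℂ) to at most one point.
e^{−3z} is never zero on ℂ, so 4·e^{−3z} takes every value in ℂ ∖ {0}. Adding 0 shifts the range to ℂ ∖ {0}. Thus f omits exactly the value 0.

Omitted value: 0.


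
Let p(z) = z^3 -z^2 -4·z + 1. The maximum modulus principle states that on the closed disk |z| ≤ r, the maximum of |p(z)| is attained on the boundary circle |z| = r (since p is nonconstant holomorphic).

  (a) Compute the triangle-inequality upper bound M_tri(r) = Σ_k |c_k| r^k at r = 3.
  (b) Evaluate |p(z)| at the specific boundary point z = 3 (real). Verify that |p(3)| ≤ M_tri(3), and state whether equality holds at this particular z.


Coefficients: c_0 = 1, c_1 = -4, c_2 = -1, c_3 = 1. Radius r = 3.
Part (a). Triangle bound: M_tri(r) = Σ_k |c_k| r^k
  = |1|·3^0 + |-4|·3^1 + |-1|·3^2 + |1|·3^3
  = 1 + 12 + 9 + 27 = 49.
This bounds M(r) := max_{|z|=r} |p(z)| from above; equality holds iff all terms c_k z^k can be made to align in phase at a single z on |z|=r.
Part (b). At z = 3 (real, on the circle |z| = r):
  p(3) = (1)·3^0 + (-4)·3^1 + (-1)·3^2 + (1)·3^3 = 7.
  |p(3)| = 7.
Check: |p(3)| = 7 ≤ 49 = M_tri(3). ✓ Equality does not hold at z = 3 (the coefficients have mixed signs, so the terms do not all align in phase there).

M_tri(3) = 49; |p(3)| = 7; equality at z=3: no.


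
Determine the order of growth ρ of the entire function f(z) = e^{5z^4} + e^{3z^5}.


Each summand is entire of order 4 and 5 respectively (as in the single-exponential case). The order of a sum is at most the max of the orders, so ρ ≤ 5. For the lower bound: on |z|=r choose arg z so that 3z^5 is real positive; then |e^{3z^5}| = e^{3r^5} while |e^{5z^4}| ≤ e^{5r^4} = o(e^{3r^5}). So |f| ≥ e^{3r^5}(1 − o(1)) and ρ ≥ 5. Hence ρ = max(4, 5) = 5.
Therefore ρ = 5.

Order ρ = 5.


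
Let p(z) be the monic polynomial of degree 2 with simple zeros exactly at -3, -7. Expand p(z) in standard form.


The polynomial is p(z) = ∏_{α ∈ S} (z − α), where S = {-3, -7}.
Expanding the product yields: p(z) = z^2 + 10·z + 21.
The resulting polynomial has degree 2 and real coefficients as required.

p(z) = z^2 + 10·z + 21.


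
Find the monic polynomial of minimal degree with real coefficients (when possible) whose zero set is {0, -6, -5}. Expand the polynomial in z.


The polynomial is p(z) = ∏_{α ∈ S} (z − α), where S = {0, -6, -5}.
Expanding the product yields: p(z) = z^3 + 11·z^2 + 30·z.
The resulting polynomial has degree 3 and real coefficients as required.

p(z) = z^3 + 11·z^2 + 30·z.


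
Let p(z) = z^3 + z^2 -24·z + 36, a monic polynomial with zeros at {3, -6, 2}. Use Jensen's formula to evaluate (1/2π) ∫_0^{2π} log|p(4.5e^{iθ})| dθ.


Zeros: -6, 2, 3; r = 4.5.
Inside |z| < r: 2, 3. Outside (|z| ≥ r): -6.
p(0) = 36, so log|p(0)| = log(36) = 3.5835.
Apply Jensen: I(r) = log|p(0)| + Σ_k log(r/|z_k|), summed over zeros inside |z| < r.
  log(r/|z_k|) for z_k = 3: log(4.5/3) = 0.4055
  log(r/|z_k|) for z_k = 2: log(4.5/2) = 0.8109
  Outside zeros (-6) contribute nothing to the Jensen sum.
Sum over inside zeros: 1.2164.
I(r) = log|p(0)| + (inside sum) = 3.5835 + 1.2164 = 4.7999.
Note: since some zeros are outside |z| ≤ r, the simplified n·log(r) form does NOT apply — only the inside zeros contribute.

I(r) ≈ 4.7999.


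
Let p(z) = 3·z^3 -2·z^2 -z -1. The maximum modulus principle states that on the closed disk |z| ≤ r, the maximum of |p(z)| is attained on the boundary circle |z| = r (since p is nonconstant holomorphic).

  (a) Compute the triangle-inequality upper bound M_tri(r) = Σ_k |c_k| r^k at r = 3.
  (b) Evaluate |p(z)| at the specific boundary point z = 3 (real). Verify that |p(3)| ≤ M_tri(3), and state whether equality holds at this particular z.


Coefficients: c_0 = -1, c_1 = -1, c_2 = -2, c_3 = 3. Radius r = 3.
Part (a). Triangle bound: M_tri(r) = Σ_k |c_k| r^k
  = |-1|·3^0 + |-1|·3^1 + |-2|·3^2 + |3|·3^3
  = 1 + 3 + 18 + 81 = 103.
This bounds M(r) := max_{|z|=r} |p(z)| from above; equality holds iff all terms c_k z^k can be made to align in phase at a single z on |z|=r.
Part (b). At z = 3 (real, on the circle |z| = r):
  p(3) = (-1)·3^0 + (-1)·3^1 + (-2)·3^2 + (3)·3^3 = 59.
  |p(3)| = 59.
Check: |p(3)| = 59 ≤ 103 = M_tri(3). ✓ Equality does not hold at z = 3 (the coefficients have mixed signs, so the terms do not all align in phase there).

M_tri(3) = 103; |p(3)| = 59; equality at z=3: no.


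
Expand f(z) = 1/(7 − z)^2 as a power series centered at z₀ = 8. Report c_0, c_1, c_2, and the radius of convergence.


Let w = z − z₀, so z = z₀ + w.
Then 7 − z = 7 − (z₀ + w) = (7 − z₀) − w = -1 − w.
f(z) = 1/(-1 − w)^2 = (1/(-1)^2) · (1 − w/(-1))^{−2}.
By the binomial series (1−u)^{−2} = Σ_{n≥0} C(n+1, 1) u^n for |u|<1, with u = w/(-1):
  c_n = C(n+1, 1) / (-1)^(n+2).
  c_0 = 1/(-1)^2 = 1.
  c_1 = 2/(-1)^3 = -2.
  c_2 = 3/(-1)^4 = 3.
The series is valid for |w/d| < 1, i.e. |z − z₀| < |d|.
Radius of convergence: R = |7 − z₀| = |-1| = 1 (distance from z₀ to the singularity z = 7).

c_0 = 1, c_1 = -2, c_2 = 3; R = 1.


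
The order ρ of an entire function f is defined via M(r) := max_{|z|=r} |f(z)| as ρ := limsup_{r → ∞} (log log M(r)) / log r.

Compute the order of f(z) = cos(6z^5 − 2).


Write cos(w) = (e^{iw} ± e^{−iw})/(2 or 2i), so |cos(w)| ≤ e^{|w|}. With w = 6z^5 − 2, |w| ≤ 6r^5 + 2 on |z|=r, giving M(r) ≤ e^{6r^5 + 2} and ρ ≤ 5. For the lower bound, choose z on |z|=r with 6z^5 purely imaginary of modulus 6r^5; then |cos(6z^5 − 2)| grows like e^{6r^5}/2, so ρ ≥ 5. Hence ρ = 5.
Therefore ρ = 5.

Order ρ = 5.


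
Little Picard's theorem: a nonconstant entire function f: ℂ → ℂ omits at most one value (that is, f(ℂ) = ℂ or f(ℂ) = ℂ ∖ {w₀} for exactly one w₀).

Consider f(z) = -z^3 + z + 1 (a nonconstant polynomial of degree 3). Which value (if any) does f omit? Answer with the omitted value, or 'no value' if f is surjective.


Little Picard bounds the complement of f(ℂ) to at most one point.
For every w ∈ ℂ, the equation p(z) − w = 0 is a nonconstant polynomial in z and hence has at least one root by the fundamental theorem of algebra. So p is surjective onto ℂ, omitting no value.

Omitted value: no value.


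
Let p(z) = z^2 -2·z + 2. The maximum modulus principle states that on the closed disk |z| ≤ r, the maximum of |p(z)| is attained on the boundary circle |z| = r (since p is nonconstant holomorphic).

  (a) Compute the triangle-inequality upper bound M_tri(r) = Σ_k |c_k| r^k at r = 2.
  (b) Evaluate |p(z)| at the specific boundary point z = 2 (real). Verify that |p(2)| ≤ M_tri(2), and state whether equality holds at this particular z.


Coefficients: c_0 = 2, c_1 = -2, c_2 = 1. Radius r = 2.
Part (a). Triangle bound: M_tri(r) = Σ_k |c_k| r^k
  = |2|·2^0 + |-2|·2^1 + |1|·2^2
  = 2 + 4 + 4 = 10.
This bounds M(r) := max_{|z|=r} |p(z)| from above; equality holds iff all terms c_k z^k can be made to align in phase at a single z on |z|=r.
Part (b). At z = 2 (real, on the circle |z| = r):
  p(2) = (2)·2^0 + (-2)·2^1 + (1)·2^2 = 2.
  |p(2)| = 2.
Check: |p(2)| = 2 ≤ 10 = M_tri(2). ✓ Equality does not hold at z = 2 (the coefficients have mixed signs, so the terms do not all align in phase there).

M_tri(2) = 10; |p(2)| = 2; equality at z=2: no.


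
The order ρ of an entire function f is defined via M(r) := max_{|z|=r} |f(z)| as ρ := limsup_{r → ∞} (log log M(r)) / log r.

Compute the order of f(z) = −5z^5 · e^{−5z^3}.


M(r) = max_{|z|=r} |-5|·|z|^5·|e^{−5z^3}| = 5·r^5 · e^{5r^3} (the factors attain their maxima compatibly on |z|=r). Then log M(r) = log 5 + 5·log r + 5r^3, dominated by the last term, so log log M(r) ~ 3·log r. The polynomial factor -5z^5 contributes only a log r term and does not affect the order. ρ = 3.
Therefore ρ = 3.

Order ρ = 3.


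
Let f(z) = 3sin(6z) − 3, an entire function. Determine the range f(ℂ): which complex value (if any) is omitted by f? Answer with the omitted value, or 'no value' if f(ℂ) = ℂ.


Little Picard bounds the complement of f(ℂ) to at most one point.
sin is entire and surjective onto ℂ: for every w ∈ ℂ, sin(ζ) = w has a solution ζ ∈ ℂ (e.g., via the complex inverse arcsin). With ζ = 6z this gives z = ζ/(6). Then 3·sin(6z) takes every value in 3·ℂ = ℂ, and adding -3 is a bijection of ℂ. So f is surjective and omits no value. (Note: only on the real line is sin bounded by [−1, 1].)

Omitted value: no value.


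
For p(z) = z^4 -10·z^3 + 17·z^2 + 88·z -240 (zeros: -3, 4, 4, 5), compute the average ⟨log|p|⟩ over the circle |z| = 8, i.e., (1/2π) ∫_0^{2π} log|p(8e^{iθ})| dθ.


Zeros: -3, 4, 4, 5; r = 8.
Inside |z| < r: -3, 4, 4, 5. Outside (|z| ≥ r): ∅.
p(0) = -240, so log|p(0)| = log(240) = 5.4806.
Apply Jensen: I(r) = log|p(0)| + Σ_k log(r/|z_k|), summed over zeros inside |z| < r.
  log(r/|z_k|) for z_k = -3: log(8/3) = 0.9808
  log(r/|z_k|) for z_k = 4: log(8/4) = 0.6931
  log(r/|z_k|) for z_k = 4: log(8/4) = 0.6931
  log(r/|z_k|) for z_k = 5: log(8/5) = 0.4700
Sum over inside zeros: 2.8371.
I(r) = log|p(0)| + (inside sum) = 5.4806 + 2.8371 = 8.3178.
Closed form (all zeros inside, monic): I(r) = n·log(r) = 4·log(8) = 8.3178. ✓

I(r) ≈ 8.3178.


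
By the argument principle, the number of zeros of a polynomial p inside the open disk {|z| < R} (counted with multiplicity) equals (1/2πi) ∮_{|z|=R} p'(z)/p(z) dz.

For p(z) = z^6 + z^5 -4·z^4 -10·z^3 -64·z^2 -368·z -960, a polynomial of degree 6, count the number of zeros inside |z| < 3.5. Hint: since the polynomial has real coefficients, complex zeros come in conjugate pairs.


The zeros of p are: 4, -3, (1 + 3i), (1 - 3i), (-2 + 2i), (-2 - 2i).
Their magnitudes are: 4, 3, 3.162, 3.162, 2.828, 2.828.
Zeros with |z| < R = 3.5: -3, (1 + 3i), (1 - 3i), (-2 + 2i), (-2 - 2i).
Count = 5.
By the argument principle, (1/2πi) ∮_{|z|=R} p'(z)/p(z) dz equals exactly this count.

Number of zeros inside |z| < 3.5: 5.


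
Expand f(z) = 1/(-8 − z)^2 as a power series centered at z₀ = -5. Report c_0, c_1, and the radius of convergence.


Let w = z − z₀, so z = z₀ + w.
Then -8 − z = -8 − (z₀ + w) = (-8 − z₀) − w = -3 − w.
f(z) = 1/(-3 − w)^2 = (1/(-3)^2) · (1 − w/(-3))^{−2}.
By the binomial series (1−u)^{−2} = Σ_{n≥0} C(n+1, 1) u^n for |u|<1, with u = w/(-3):
  c_n = C(n+1, 1) / (-3)^(n+2).
  c_0 = 1/(-3)^2 = 1/9.
  c_1 = 2/(-3)^3 = -2/27.
The series is valid for |w/d| < 1, i.e. |z − z₀| < |d|.
Radius of convergence: R = |-8 − z₀| = |-3| = 3 (distance from z₀ to the singularity z = -8).

c_0 = 1/9, c_1 = -2/27; R = 3.


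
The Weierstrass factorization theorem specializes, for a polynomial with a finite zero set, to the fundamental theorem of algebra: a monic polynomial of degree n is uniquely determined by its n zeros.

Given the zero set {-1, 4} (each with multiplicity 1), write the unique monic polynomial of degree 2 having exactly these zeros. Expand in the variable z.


The polynomial is p(z) = ∏_{α ∈ S} (z − α), where S = {-1, 4}.
Expanding the product yields: p(z) = z^2 -3·z -4.
The resulting polynomial has degree 2 and real coefficients as required.

p(z) = z^2 -3·z -4.


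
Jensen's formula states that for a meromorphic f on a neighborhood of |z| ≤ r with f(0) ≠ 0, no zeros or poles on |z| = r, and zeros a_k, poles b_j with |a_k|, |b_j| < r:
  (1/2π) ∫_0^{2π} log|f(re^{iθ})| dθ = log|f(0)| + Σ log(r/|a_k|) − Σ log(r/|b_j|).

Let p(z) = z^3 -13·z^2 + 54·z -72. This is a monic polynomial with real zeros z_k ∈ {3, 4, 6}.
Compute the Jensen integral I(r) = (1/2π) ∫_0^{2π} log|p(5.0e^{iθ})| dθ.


Zeros: 3, 4, 6; r = 5.0.
Inside |z| < r: 3, 4. Outside (|z| ≥ r): 6.
p(0) = -72, so log|p(0)| = log(72) = 4.2767.
Apply Jensen: I(r) = log|p(0)| + Σ_k log(r/|z_k|), summed over zeros inside |z| < r.
  log(r/|z_k|) for z_k = 3: log(5.0/3) = 0.5108
  log(r/|z_k|) for z_k = 4: log(5.0/4) = 0.2231
  Outside zeros (6) contribute nothing to the Jensen sum.
Sum over inside zeros: 0.7340.
I(r) = log|p(0)| + (inside sum) = 4.2767 + 0.7340 = 5.0106.
Note: since some zeros are outside |z| ≤ r, the simplified n·log(r) form does NOT apply — only the inside zeros contribute.

I(r) ≈ 5.0106.


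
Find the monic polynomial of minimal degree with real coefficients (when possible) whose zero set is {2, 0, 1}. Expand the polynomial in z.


The polynomial is p(z) = ∏_{α ∈ S} (z − α), where S = {2, 0, 1}.
Expanding the product yields: p(z) = z^3 -3·z^2 + 2·z.
The resulting polynomial has degree 3 and real coefficients as required.

p(z) = z^3 -3·z^2 + 2·z.


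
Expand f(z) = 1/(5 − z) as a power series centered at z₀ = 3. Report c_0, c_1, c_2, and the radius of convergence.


Let w = z − z₀, so z = z₀ + w.
Then 5 − z = 5 − (z₀ + w) = (5 − z₀) − w = 2 − w.
f(z) = 1/(2 − w) = (1/(2)) · 1/(1 − w/(2)) = Σ_{n≥0} w^n / (2)^(n+1).
So c_n = 1/(2)^(n+1):
  c_0 = 1/(2)^1 = 1/2.
  c_1 = 1/(2)^2 = 1/4.
  c_2 = 1/(2)^3 = 1/8.
The series is valid for |w/d| < 1, i.e. |z − z₀| < |d|.
Radius of convergence: R = |5 − z₀| = |2| = 2 (distance from z₀ to the singularity z = 5).

c_0 = 1/2, c_1 = 1/4, c_2 = 1/8; R = 2.


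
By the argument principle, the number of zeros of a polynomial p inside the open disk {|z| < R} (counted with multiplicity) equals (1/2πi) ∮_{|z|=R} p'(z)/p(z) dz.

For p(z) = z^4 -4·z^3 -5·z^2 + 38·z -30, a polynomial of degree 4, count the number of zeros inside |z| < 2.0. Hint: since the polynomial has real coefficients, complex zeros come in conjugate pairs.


The zeros of p are: (3 + 1i), (3 - 1i), 1, -3.
Their magnitudes are: 3.162, 3.162, 1, 3.
Zeros with |z| < R = 2.0: 1.
Count = 1.
By the argument principle, (1/2πi) ∮_{|z|=R} p'(z)/p(z) dz equals exactly this count.

Number of zeros inside |z| < 2.0: 1.


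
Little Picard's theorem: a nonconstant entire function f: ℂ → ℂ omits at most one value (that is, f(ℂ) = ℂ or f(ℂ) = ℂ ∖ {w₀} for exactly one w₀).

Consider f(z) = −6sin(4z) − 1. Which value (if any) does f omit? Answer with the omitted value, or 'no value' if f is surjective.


Little Picard bounds the complement of f(ℂ) to at most one point.
sin is entire and surjective onto ℂ: for every w ∈ ℂ, sin(ζ) = w has a solution ζ ∈ ℂ (e.g., via the complex inverse arcsin). With ζ = 4z this gives z = ζ/(4). Then -6·sin(4z) takes every value in -6·ℂ = ℂ, and adding -1 is a bijection of ℂ. So f is surjective and omits no value. (Note: only on the real line is sin bounded by [−1, 1].)

Omitted value: no value.


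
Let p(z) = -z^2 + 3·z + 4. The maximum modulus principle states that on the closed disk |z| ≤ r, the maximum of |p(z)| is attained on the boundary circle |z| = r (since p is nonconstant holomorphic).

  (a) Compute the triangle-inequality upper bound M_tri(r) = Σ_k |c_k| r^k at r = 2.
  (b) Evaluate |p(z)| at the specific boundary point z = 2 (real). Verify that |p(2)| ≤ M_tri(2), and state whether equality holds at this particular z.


Coefficients: c_0 = 4, c_1 = 3, c_2 = -1. Radius r = 2.
Part (a). Triangle bound: M_tri(r) = Σ_k |c_k| r^k
  = |4|·2^0 + |3|·2^1 + |-1|·2^2
  = 4 + 6 + 4 = 14.
This bounds M(r) := max_{|z|=r} |p(z)| from above; equality holds iff all terms c_k z^k can be made to align in phase at a single z on |z|=r.
Part (b). At z = 2 (real, on the circle |z| = r):
  p(2) = (4)·2^0 + (3)·2^1 + (-1)·2^2 = 6.
  |p(2)| = 6.
Check: |p(2)| = 6 ≤ 14 = M_tri(2). ✓ Equality does not hold at z = 2 (the coefficients have mixed signs, so the terms do not all align in phase there).

M_tri(2) = 14; |p(2)| = 6; equality at z=2: no.


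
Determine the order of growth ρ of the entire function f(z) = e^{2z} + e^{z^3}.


Each summand is entire of order 1 and 3 respectively (as in the single-exponential case). The order of a sum is at most the max of the orders, so ρ ≤ 3. For the lower bound: on |z|=r choose arg z so that 1z^3 is real positive; then |e^{1z^3}| = e^{1r^3} while |e^{2z}| ≤ e^{2r^1} = o(e^{1r^3}). So |f| ≥ e^{1r^3}(1 − o(1)) and ρ ≥ 3. Hence ρ = max(1, 3) = 3.
Therefore ρ = 3.

Order ρ = 3.


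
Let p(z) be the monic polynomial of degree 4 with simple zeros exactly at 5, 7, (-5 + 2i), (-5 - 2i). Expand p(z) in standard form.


The polynomial is p(z) = ∏_{α ∈ S} (z − α), where S = {5, 7, (-5 + 2i), (-5 - 2i)}.
Expanding the product yields: p(z) = z^4 -2·z^3 -56·z^2 + 2·z + 1015.
Note conjugate pairs combine to real quadratics: (z − (-5+2i))(z − (-5−2i)) = z² + 10z + 29.
The resulting polynomial has degree 4 and real coefficients as required.

p(z) = z^4 -2·z^3 -56·z^2 + 2·z + 1015.


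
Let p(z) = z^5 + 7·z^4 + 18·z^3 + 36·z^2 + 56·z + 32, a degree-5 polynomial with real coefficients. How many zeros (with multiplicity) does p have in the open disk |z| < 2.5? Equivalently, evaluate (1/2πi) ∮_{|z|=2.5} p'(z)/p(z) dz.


The zeros of p are: -4, (0 + 2i), (0 - 2i), -1, -2.
Their magnitudes are: 4, 2, 2, 1, 2.
Zeros with |z| < R = 2.5: (0 + 2i), (0 - 2i), -1, -2.
Count = 4.
By the argument principle, (1/2πi) ∮_{|z|=R} p'(z)/p(z) dz equals exactly this count.

Number of zeros inside |z| < 2.5: 4.


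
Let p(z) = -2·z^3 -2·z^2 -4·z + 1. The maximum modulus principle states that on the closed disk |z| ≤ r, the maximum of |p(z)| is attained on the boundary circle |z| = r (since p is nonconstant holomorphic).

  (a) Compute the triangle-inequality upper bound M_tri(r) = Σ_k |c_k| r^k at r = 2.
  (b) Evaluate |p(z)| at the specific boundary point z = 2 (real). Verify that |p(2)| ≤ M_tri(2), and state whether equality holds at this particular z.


Coefficients: c_0 = 1, c_1 = -4, c_2 = -2, c_3 = -2. Radius r = 2.
Part (a). Triangle bound: M_tri(r) = Σ_k |c_k| r^k
  = |1|·2^0 + |-4|·2^1 + |-2|·2^2 + |-2|·2^3
  = 1 + 8 + 8 + 16 = 33.
This bounds M(r) := max_{|z|=r} |p(z)| from above; equality holds iff all terms c_k z^k can be made to align in phase at a single z on |z|=r.
Part (b). At z = 2 (real, on the circle |z| = r):
  p(2) = (1)·2^0 + (-4)·2^1 + (-2)·2^2 + (-2)·2^3 = -31.
  |p(2)| = 31.
Check: |p(2)| = 31 ≤ 33 = M_tri(2). ✓ Equality does not hold at z = 2 (the coefficients have mixed signs, so the terms do not all align in phase there).

M_tri(2) = 33; |p(2)| = 31; equality at z=2: no.


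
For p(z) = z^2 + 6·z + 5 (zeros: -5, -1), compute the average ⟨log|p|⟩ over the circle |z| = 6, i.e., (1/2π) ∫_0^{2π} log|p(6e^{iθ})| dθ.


Zeros: -5, -1; r = 6.
Inside |z| < r: -5, -1. Outside (|z| ≥ r): ∅.
p(0) = 5, so log|p(0)| = log(5) = 1.6094.
Apply Jensen: I(r) = log|p(0)| + Σ_k log(r/|z_k|), summed over zeros inside |z| < r.
  log(r/|z_k|) for z_k = -5: log(6/5) = 0.1823
  log(r/|z_k|) for z_k = -1: log(6/1) = 1.7918
Sum over inside zeros: 1.9741.
I(r) = log|p(0)| + (inside sum) = 1.6094 + 1.9741 = 3.5835.
Closed form (all zeros inside, monic): I(r) = n·log(r) = 2·log(6) = 3.5835. ✓

I(r) ≈ 3.5835.


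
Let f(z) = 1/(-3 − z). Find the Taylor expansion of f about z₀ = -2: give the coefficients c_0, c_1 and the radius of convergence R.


Let w = z − z₀, so z = z₀ + w.
Then -3 − z = -3 − (z₀ + w) = (-3 − z₀) − w = -1 − w.
f(z) = 1/(-1 − w) = (1/(-1)) · 1/(1 − w/(-1)) = Σ_{n≥0} w^n / (-1)^(n+1).
So c_n = 1/(-1)^(n+1):
  c_0 = 1/(-1)^1 = -1.
  c_1 = 1/(-1)^2 = 1.
The series is valid for |w/d| < 1, i.e. |z − z₀| < |d|.
Radius of convergence: R = |-3 − z₀| = |-1| = 1 (distance from z₀ to the singularity z = -3).

c_0 = -1, c_1 = 1; R = 1.


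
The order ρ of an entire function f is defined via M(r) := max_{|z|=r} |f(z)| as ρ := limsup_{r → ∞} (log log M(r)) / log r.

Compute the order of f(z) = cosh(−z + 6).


cosh(w) is a linear combination of e^{iw} and e^{−iw} (or e^w, e^{−w} in the hyperbolic case), so |cosh(w)| ≤ e^{|w|}. With w = −z + 6, |w| ≤ 1|z| + 6 = 1r + 6 on |z| = r, giving M(r) ≤ e^{1r + 6}, so ρ ≤ 1. On a suitable ray (z = it for sin/cos; z = t for sinh/cosh, t real → ∞), |cosh(−z + 6)| grows like e^{1|t|}/2, so ρ ≥ 1. Hence ρ = 1.
Therefore ρ = 1.

Order ρ = 1.


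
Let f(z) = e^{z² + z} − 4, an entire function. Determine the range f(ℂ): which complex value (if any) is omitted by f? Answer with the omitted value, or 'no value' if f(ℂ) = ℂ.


Little Picard bounds the complement of f(ℂ) to at most one point.
The exponent g(z) = z² + z is a nonconstant polynomial, hence surjective onto ℂ. So e^{g(z)} takes every value in {e^w : w ∈ ℂ} = ℂ ∖ {0}. Adding -4 shifts the range to ℂ ∖ {-4}. f omits exactly -4.

Omitted value: -4.


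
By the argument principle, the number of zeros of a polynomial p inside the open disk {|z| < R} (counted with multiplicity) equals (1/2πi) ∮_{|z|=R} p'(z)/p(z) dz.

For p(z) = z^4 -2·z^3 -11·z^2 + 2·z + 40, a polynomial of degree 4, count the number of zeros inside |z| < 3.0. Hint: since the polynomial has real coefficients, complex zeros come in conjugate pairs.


The zeros of p are: (-2 + 1i), (-2 - 1i), 4, 2.
Their magnitudes are: 2.236, 2.236, 4, 2.
Zeros with |z| < R = 3.0: (-2 + 1i), (-2 - 1i), 2.
Count = 3.
By the argument principle, (1/2πi) ∮_{|z|=R} p'(z)/p(z) dz equals exactly this count.

Number of zeros inside |z| < 3.0: 3.


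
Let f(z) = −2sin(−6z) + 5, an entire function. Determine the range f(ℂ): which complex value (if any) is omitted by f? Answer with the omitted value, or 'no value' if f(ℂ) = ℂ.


Little Picard bounds the complement of f(ℂ) to at most one point.
sin is entire and surjective onto ℂ: for every w ∈ ℂ, sin(ζ) = w has a solution ζ ∈ ℂ (e.g., via the complex inverse arcsin). With ζ = −6z this gives z = ζ/(-6). Then -2·sin(−6z) takes every value in -2·ℂ = ℂ, and adding 5 is a bijection of ℂ. So f is surjective and omits no value. (Note: only on the real line is sin bounded by [−1, 1].)

Omitted value: no value.


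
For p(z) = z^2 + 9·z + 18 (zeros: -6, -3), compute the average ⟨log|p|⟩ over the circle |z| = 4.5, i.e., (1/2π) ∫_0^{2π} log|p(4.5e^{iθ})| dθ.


Zeros: -6, -3; r = 4.5.
Inside |z| < r: -3. Outside (|z| ≥ r): -6.
p(0) = 18, so log|p(0)| = log(18) = 2.8904.
Apply Jensen: I(r) = log|p(0)| + Σ_k log(r/|z_k|), summed over zeros inside |z| < r.
  log(r/|z_k|) for z_k = -3: log(4.5/3) = 0.4055
  Outside zeros (-6) contribute nothing to the Jensen sum.
Sum over inside zeros: 0.4055.
I(r) = log|p(0)| + (inside sum) = 2.8904 + 0.4055 = 3.2958.
Note: since some zeros are outside |z| ≤ r, the simplified n·log(r) form does NOT apply — only the inside zeros contribute.

I(r) ≈ 3.2958.


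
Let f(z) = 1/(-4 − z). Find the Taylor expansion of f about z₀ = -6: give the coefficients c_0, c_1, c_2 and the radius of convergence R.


Let w = z − z₀, so z = z₀ + w.
Then -4 − z = -4 − (z₀ + w) = (-4 − z₀) − w = 2 − w.
f(z) = 1/(2 − w) = (1/(2)) · 1/(1 − w/(2)) = Σ_{n≥0} w^n / (2)^(n+1).
So c_n = 1/(2)^(n+1):
  c_0 = 1/(2)^1 = 1/2.
  c_1 = 1/(2)^2 = 1/4.
  c_2 = 1/(2)^3 = 1/8.
The series is valid for |w/d| < 1, i.e. |z − z₀| < |d|.
Radius of convergence: R = |-4 − z₀| = |2| = 2 (distance from z₀ to the singularity z = -4).

c_0 = 1/2, c_1 = 1/4, c_2 = 1/8; R = 2.


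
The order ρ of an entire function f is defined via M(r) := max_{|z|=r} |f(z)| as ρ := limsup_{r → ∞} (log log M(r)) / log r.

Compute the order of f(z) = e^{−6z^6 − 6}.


|e^{−6z^6 − 6}| = e^{Re(-6·z^6) + -6} ≤ e^{6|z|^6 + -6} = e^{6r^6 + -6} on |z| = r, so ρ ≤ 6. Choosing z on |z|=r so that -6·z^6 is real positive (always possible by picking arg z appropriately) gives |f(z)| = e^{6r^6 + -6}, matching the bound. The additive constant -6 does not affect log log M(r) ~ 6·log r. Hence ρ = 6.
Therefore ρ = 6.

Order ρ = 6.


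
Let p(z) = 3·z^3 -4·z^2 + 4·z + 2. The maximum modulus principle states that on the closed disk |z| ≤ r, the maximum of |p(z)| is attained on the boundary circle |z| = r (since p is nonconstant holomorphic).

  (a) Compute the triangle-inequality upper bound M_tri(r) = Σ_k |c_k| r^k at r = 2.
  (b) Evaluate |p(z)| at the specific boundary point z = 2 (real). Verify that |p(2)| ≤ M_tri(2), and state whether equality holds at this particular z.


Coefficients: c_0 = 2, c_1 = 4, c_2 = -4, c_3 = 3. Radius r = 2.
Part (a). Triangle bound: M_tri(r) = Σ_k |c_k| r^k
  = |2|·2^0 + |4|·2^1 + |-4|·2^2 + |3|·2^3
  = 2 + 8 + 16 + 24 = 50.
This bounds M(r) := max_{|z|=r} |p(z)| from above; equality holds iff all terms c_k z^k can be made to align in phase at a single z on |z|=r.
Part (b). At z = 2 (real, on the circle |z| = r):
  p(2) = (2)·2^0 + (4)·2^1 + (-4)·2^2 + (3)·2^3 = 18.
  |p(2)| = 18.
Check: |p(2)| = 18 ≤ 50 = M_tri(2). ✓ Equality does not hold at z = 2 (the coefficients have mixed signs, so the terms do not all align in phase there).

M_tri(2) = 50; |p(2)| = 18; equality at z=2: no.


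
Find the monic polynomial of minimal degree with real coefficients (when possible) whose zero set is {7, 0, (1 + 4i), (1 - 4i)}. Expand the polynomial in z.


The polynomial is p(z) = ∏_{α ∈ S} (z − α), where S = {7, 0, (1 + 4i), (1 - 4i)}.
Expanding the product yields: p(z) = z^4 -9·z^3 + 31·z^2 -119·z.
Note conjugate pairs combine to real quadratics: (z − (1+4i))(z − (1−4i)) = z² − 2z + 17.
The resulting polynomial has degree 4 and real coefficients as required.

p(z) = z^4 -9·z^3 + 31·z^2 -119·z.


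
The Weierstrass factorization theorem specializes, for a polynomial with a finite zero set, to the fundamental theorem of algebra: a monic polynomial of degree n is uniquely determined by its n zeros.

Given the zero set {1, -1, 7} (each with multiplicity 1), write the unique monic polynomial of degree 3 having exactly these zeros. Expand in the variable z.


The polynomial is p(z) = ∏_{α ∈ S} (z − α), where S = {1, -1, 7}.
Expanding the product yields: p(z) = z^3 -7·z^2 -z + 7.
The resulting polynomial has degree 3 and real coefficients as required.

p(z) = z^3 -7·z^2 -z + 7.


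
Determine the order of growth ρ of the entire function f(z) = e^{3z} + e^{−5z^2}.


Each summand is entire of order 1 and 2 respectively (as in the single-exponential case). The order of a sum is at most the max of the orders, so ρ ≤ 2. For the lower bound: on |z|=r choose arg z so that -5z^2 is real positive; then |e^{-5z^2}| = e^{5r^2} while |e^{3z}| ≤ e^{3r^1} = o(e^{5r^2}). So |f| ≥ e^{5r^2}(1 − o(1)) and ρ ≥ 2. Hence ρ = max(1, 2) = 2.
Therefore ρ = 2.

Order ρ = 2.


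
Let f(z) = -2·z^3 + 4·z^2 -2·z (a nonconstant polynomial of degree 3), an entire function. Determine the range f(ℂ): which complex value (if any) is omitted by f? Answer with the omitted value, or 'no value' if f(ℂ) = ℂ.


Little Picard bounds the complement of f(ℂ) to at most one point.
For every w ∈ ℂ, the equation p(z) − w = 0 is a nonconstant polynomial in z and hence has at least one root by the fundamental theorem of algebra. So p is surjective onto ℂ, omitting no value.

Omitted value: no value.


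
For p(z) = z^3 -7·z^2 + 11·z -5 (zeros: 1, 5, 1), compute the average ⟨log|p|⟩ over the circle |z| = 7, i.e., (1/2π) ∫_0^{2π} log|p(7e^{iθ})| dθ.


Zeros: 1, 1, 5; r = 7.
Inside |z| < r: 1, 1, 5. Outside (|z| ≥ r): ∅.
p(0) = -5, so log|p(0)| = log(5) = 1.6094.
Apply Jensen: I(r) = log|p(0)| + Σ_k log(r/|z_k|), summed over zeros inside |z| < r.
  log(r/|z_k|) for z_k = 1: log(7/1) = 1.9459
  log(r/|z_k|) for z_k = 5: log(7/5) = 0.3365
  log(r/|z_k|) for z_k = 1: log(7/1) = 1.9459
Sum over inside zeros: 4.2283.
I(r) = log|p(0)| + (inside sum) = 1.6094 + 4.2283 = 5.8377.
Closed form (all zeros inside, monic): I(r) = n·log(r) = 3·log(7) = 5.8377. ✓

I(r) ≈ 5.8377.


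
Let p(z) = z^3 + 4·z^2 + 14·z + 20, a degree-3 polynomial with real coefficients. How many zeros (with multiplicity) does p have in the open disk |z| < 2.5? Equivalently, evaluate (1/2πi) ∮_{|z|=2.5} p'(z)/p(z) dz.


The zeros of p are: (-1 + 3i), (-1 - 3i), -2.
Their magnitudes are: 3.162, 3.162, 2.
Zeros with |z| < R = 2.5: -2.
Count = 1.
By the argument principle, (1/2πi) ∮_{|z|=R} p'(z)/p(z) dz equals exactly this count.

Number of zeros inside |z| < 2.5: 1.


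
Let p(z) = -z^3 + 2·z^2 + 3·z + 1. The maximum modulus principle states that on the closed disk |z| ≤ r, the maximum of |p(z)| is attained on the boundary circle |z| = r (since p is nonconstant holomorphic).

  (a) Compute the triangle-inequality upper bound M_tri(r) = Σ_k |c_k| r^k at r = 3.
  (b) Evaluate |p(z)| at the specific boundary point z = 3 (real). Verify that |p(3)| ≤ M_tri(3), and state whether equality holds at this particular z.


Coefficients: c_0 = 1, c_1 = 3, c_2 = 2, c_3 = -1. Radius r = 3.
Part (a). Triangle bound: M_tri(r) = Σ_k |c_k| r^k
  = |1|·3^0 + |3|·3^1 + |2|·3^2 + |-1|·3^3
  = 1 + 9 + 18 + 27 = 55.
This bounds M(r) := max_{|z|=r} |p(z)| from above; equality holds iff all terms c_k z^k can be made to align in phase at a single z on |z|=r.
Part (b). At z = 3 (real, on the circle |z| = r):
  p(3) = (1)·3^0 + (3)·3^1 + (2)·3^2 + (-1)·3^3 = 1.
  |p(3)| = 1.
Check: |p(3)| = 1 ≤ 55 = M_tri(3). ✓ Equality does not hold at z = 3 (the coefficients have mixed signs, so the terms do not all align in phase there).

M_tri(3) = 55; |p(3)| = 1; equality at z=3: no.


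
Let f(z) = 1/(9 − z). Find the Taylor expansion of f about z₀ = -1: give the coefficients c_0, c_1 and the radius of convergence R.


Let w = z − z₀, so z = z₀ + w.
Then 9 − z = 9 − (z₀ + w) = (9 − z₀) − w = 10 − w.
f(z) = 1/(10 − w) = (1/(10)) · 1/(1 − w/(10)) = Σ_{n≥0} w^n / (10)^(n+1).
So c_n = 1/(10)^(n+1):
  c_0 = 1/(10)^1 = 1/10.
  c_1 = 1/(10)^2 = 1/100.
The series is valid for |w/d| < 1, i.e. |z − z₀| < |d|.
Radius of convergence: R = |9 − z₀| = |10| = 10 (distance from z₀ to the singularity z = 9).

c_0 = 1/10, c_1 = 1/100; R = 10.


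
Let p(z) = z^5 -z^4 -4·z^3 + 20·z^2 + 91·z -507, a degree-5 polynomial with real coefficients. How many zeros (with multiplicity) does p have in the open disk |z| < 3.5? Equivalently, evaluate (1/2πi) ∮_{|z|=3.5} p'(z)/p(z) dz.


The zeros of p are: (-3 + 2i), (-3 - 2i), 3, (2 + 3i), (2 - 3i).
Their magnitudes are: 3.606, 3.606, 3, 3.606, 3.606.
Zeros with |z| < R = 3.5: 3.
Count = 1.
By the argument principle, (1/2πi) ∮_{|z|=R} p'(z)/p(z) dz equals exactly this count.

Number of zeros inside |z| < 3.5: 1.


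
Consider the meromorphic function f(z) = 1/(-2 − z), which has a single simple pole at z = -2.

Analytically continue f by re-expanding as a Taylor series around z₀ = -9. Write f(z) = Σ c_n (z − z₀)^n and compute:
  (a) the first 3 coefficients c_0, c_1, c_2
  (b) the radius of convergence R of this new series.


Let w = z − z₀, so z = z₀ + w.
Then -2 − z = -2 − (z₀ + w) = (-2 − z₀) − w = 7 − w.
f(z) = 1/(7 − w) = (1/(7)) · 1/(1 − w/(7)) = Σ_{n≥0} w^n / (7)^(n+1).
So c_n = 1/(7)^(n+1):
  c_0 = 1/(7)^1 = 1/7.
  c_1 = 1/(7)^2 = 1/49.
  c_2 = 1/(7)^3 = 1/343.
The series is valid for |w/d| < 1, i.e. |z − z₀| < |d|.
Radius of convergence: R = |-2 − z₀| = |7| = 7 (distance from z₀ to the singularity z = -2).

c_0 = 1/7, c_1 = 1/49, c_2 = 1/343; R = 7.


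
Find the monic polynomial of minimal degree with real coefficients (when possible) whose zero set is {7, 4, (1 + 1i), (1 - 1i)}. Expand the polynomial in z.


The polynomial is p(z) = ∏_{α ∈ S} (z − α), where S = {7, 4, (1 + 1i), (1 - 1i)}.
Expanding the product yields: p(z) = z^4 -13·z^3 + 52·z^2 -78·z + 56.
Note conjugate pairs combine to real quadratics: (z − (1+1i))(z − (1−1i)) = z² − 2z + 2.
The resulting polynomial has degree 4 and real coefficients as required.

p(z) = z^4 -13·z^3 + 52·z^2 -78·z + 56.


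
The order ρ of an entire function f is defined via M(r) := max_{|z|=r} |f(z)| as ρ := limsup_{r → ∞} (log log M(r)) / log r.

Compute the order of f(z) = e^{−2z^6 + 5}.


|e^{−2z^6 + 5}| = e^{Re(-2·z^6) + 5} ≤ e^{2|z|^6 + 5} = e^{2r^6 + 5} on |z| = r, so ρ ≤ 6. Choosing z on |z|=r so that -2·z^6 is real positive (always possible by picking arg z appropriately) gives |f(z)| = e^{2r^6 + 5}, matching the bound. The additive constant 5 does not affect log log M(r) ~ 6·log r. Hence ρ = 6.
Therefore ρ = 6.

Order ρ = 6.


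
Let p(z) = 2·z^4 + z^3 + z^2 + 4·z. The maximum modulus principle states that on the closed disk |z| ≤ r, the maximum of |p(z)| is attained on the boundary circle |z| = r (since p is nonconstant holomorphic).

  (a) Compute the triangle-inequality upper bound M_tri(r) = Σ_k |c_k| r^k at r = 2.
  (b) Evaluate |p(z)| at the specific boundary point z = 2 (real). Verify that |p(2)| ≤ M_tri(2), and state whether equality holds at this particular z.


Coefficients: c_0 = 0, c_1 = 4, c_2 = 1, c_3 = 1, c_4 = 2. Radius r = 2.
Part (a). Triangle bound: M_tri(r) = Σ_k |c_k| r^k
  = |0|·2^0 + |4|·2^1 + |1|·2^2 + |1|·2^3 + |2|·2^4
  = 0 + 8 + 4 + 8 + 32 = 52.
This bounds M(r) := max_{|z|=r} |p(z)| from above; equality holds iff all terms c_k z^k can be made to align in phase at a single z on |z|=r.
Part (b). At z = 2 (real, on the circle |z| = r):
  p(2) = (0)·2^0 + (4)·2^1 + (1)·2^2 + (1)·2^3 + (2)·2^4 = 52.
  |p(2)| = 52.
Since all nonzero coefficients share the same sign, |p(2)| = 52 = M_tri(2); the triangle bound is attained at z = 2, so in fact M(r) = 52.

M_tri(2) = 52; |p(2)| = 52; equality at z=2: yes.
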